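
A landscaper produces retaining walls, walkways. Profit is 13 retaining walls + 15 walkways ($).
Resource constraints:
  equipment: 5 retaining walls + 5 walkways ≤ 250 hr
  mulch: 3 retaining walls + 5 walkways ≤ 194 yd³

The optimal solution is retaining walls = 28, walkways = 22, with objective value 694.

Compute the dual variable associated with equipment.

At the optimum: equipment uses 250 of 250 (binding); mulch uses 194 of 194 (binding).
Dual feasibility on the basic columns requires 5·y_equipment + 3·y_mulch = 13, 5·y_equipment + 5·y_mulch = 15.
This yields shadow prices y_equipment = 2, y_mulch = 1.
Shadow price of equipment = 2.

2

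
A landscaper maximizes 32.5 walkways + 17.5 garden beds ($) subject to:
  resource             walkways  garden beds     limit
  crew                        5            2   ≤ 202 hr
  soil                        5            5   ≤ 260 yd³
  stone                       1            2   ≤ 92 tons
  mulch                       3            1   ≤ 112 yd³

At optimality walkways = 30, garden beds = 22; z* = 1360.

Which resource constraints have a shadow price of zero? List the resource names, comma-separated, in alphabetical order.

crew, stone

crew: 194/202 (slack 8)
soil: 260/260 (binding)
stone: 74/92 (slack 18)
mulch: 112/112 (binding)
By complementary slackness, a constraint with positive slack has shadow price 0 → crew, stone.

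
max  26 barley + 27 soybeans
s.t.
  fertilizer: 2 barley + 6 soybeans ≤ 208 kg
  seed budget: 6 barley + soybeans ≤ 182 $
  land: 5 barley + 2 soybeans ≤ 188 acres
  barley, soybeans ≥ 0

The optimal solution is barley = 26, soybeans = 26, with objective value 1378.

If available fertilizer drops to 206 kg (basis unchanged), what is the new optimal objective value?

1370

Binding: fertilizer and seed budget. Non-binding: land (6 unused).
By complementary slackness, y = 0 for the non-binding constraint.
From A_Bᵀ y = c: 2·y_fertilizer + 6·y_seed budget = 26; 6·y_fertilizer + 1·y_seed budget = 27.
Solving: y_fertilizer = 4, y_seed budget = 3.
Δz = y_fertilizer·Δb = 4 × (-2) = -8, so new z* = 1378 − 8 = 1370.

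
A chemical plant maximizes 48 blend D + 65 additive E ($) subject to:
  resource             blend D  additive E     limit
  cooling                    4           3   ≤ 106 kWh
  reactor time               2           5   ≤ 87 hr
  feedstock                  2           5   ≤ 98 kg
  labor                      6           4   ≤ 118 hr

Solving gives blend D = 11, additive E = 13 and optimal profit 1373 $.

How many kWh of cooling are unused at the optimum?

cooling used = 4·11 + 3·13 = 83; slack = 106 − 83 = 23.

23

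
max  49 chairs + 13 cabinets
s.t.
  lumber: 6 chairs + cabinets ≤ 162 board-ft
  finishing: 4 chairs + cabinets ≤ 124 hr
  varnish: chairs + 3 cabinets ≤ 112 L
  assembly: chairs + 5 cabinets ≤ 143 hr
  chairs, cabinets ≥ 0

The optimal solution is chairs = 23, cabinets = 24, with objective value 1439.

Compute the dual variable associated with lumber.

8

At the optimum: lumber uses 162 of 162 (binding); finishing uses 116 of 124 (slack = 8); varnish uses 95 of 112 (slack = 17); assembly uses 143 of 143 (binding).
Slack constraints have shadow price 0 (complementary slackness).
Dual feasibility on the basic columns requires 6·y_lumber + 1·y_assembly = 49, 1·y_lumber + 5·y_assembly = 13.
→ y_lumber = 8 and y_assembly = 1.
Shadow price of lumber = 8.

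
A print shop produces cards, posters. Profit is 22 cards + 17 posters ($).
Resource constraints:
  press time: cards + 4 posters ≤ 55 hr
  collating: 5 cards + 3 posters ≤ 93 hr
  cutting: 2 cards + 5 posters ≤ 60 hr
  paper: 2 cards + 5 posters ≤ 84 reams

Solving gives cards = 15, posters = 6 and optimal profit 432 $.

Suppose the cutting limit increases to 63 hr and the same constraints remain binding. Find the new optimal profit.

Check each constraint at x*: press time 39/55 (slack 16); collating 93/93 (tight); cutting 60/60 (tight); paper 60/84 (slack 24).
Since press time, paper are not tight, their duals are 0.
The binding rows give the dual system: 5·y_collating + 2·y_cutting = 22 and 3·y_collating + 5·y_cutting = 17.
Solving: y_collating = 4, y_cutting = 1.
Δz = y_cutting·Δb = 1 × (3) = 3, so new z* = 432 + 3 = 435.

435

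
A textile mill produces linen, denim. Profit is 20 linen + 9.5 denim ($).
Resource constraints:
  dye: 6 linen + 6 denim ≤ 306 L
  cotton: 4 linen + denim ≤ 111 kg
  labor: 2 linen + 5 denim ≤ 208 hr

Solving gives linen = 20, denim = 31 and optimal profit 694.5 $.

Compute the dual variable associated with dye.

Check each constraint at x*: dye 306/306 (tight); cotton 111/111 (tight); labor 195/208 (slack 13).
Slack constraints have shadow price 0 (complementary slackness).
The binding rows give the dual system: 6·y_dye + 4·y_cotton = 20 and 6·y_dye + 1·y_cotton = 9.5.
→ y_dye = 1 and y_cotton = 3.5.
Shadow price of dye = 1.

1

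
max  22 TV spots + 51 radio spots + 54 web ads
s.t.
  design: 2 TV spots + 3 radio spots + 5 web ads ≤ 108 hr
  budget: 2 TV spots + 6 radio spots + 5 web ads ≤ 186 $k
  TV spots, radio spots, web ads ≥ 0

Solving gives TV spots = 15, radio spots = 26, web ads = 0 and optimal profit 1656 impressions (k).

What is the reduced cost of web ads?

Both design and budget are binding at x*.
The binding rows give the dual system: 2·y_design + 2·y_budget = 22 and 3·y_design + 6·y_budget = 51.
Solving: y_design = 5, y_budget = 6.
Reduced cost of web ads: c₃ − yᵀa₃ = 54 − (5·5 + 6·5) = 54 − 55 = -1.

-1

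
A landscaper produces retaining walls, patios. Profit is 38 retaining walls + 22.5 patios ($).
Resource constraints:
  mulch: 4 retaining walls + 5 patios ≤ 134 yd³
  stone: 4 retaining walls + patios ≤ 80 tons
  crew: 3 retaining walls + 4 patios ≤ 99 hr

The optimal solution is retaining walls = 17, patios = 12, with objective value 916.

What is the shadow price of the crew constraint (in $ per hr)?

Check each constraint at x*: mulch 128/134 (slack 6); stone 80/80 (tight); crew 99/99 (tight).
Since mulch is not tight, its dual is 0.
Dual feasibility on the basic columns requires 4·y_stone + 3·y_crew = 38, 1·y_stone + 4·y_crew = 22.5.
Solving: y_stone = 6.5, y_crew = 4.
Shadow price of crew = 4.

4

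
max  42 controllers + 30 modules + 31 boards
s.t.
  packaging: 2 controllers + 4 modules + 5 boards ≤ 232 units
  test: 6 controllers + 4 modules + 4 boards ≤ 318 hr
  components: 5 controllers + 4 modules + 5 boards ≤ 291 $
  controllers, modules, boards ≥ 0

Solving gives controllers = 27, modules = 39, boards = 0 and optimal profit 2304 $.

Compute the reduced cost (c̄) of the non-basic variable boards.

-2

Binding: test and components. Non-binding: packaging (22 unused).
Slack constraints have shadow price 0 (complementary slackness).
From A_Bᵀ y = c: 6·y_test + 5·y_components = 42; 4·y_test + 4·y_components = 30.
→ y_test = 4.5 and y_components = 3.
Reduced cost of boards: c₃ − yᵀa₃ = 31 − (4.5·4 + 3·5) = 31 − 33 = -2.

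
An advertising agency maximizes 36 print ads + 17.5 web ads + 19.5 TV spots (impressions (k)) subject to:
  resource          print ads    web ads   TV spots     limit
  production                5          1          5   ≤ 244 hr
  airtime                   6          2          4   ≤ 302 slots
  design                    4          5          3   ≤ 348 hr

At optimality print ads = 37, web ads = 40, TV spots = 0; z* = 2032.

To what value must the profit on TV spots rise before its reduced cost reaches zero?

Binding: airtime and design. Non-binding: production (19 unused).
Slack constraints have shadow price 0 (complementary slackness).
From A_Bᵀ y = c: 6·y_airtime + 4·y_design = 36; 2·y_airtime + 5·y_design = 17.5.
Solving: y_airtime = 5, y_design = 1.5.
TV spots enters the basis when its profit ≥ yᵀa₃ = 5·4 + 1.5·3 = 24.5.

24.5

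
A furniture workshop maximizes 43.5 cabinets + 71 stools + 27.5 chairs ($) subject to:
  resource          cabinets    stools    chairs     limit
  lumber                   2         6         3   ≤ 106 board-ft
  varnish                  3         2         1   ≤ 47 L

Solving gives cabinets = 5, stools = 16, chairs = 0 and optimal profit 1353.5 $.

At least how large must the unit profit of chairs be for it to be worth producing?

35.5

Both lumber and varnish are binding at x*.
From A_Bᵀ y = c: 2·y_lumber + 3·y_varnish = 43.5; 6·y_lumber + 2·y_varnish = 71.
This yields shadow prices y_lumber = 9, y_varnish = 8.5.
chairs enters the basis when its profit ≥ yᵀa₃ = 9·3 + 8.5·1 = 35.5.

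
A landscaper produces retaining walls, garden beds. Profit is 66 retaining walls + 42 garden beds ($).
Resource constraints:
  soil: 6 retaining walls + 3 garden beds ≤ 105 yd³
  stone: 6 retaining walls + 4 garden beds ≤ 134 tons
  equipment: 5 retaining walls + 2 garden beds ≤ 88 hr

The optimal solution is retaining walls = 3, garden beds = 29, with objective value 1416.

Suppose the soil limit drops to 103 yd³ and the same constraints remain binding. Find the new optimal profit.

1412

Check each constraint at x*: soil 105/105 (tight); stone 134/134 (tight); equipment 73/88 (slack 15).
By complementary slackness, y = 0 for the non-binding constraint.
From A_Bᵀ y = c: 6·y_soil + 6·y_stone = 66; 3·y_soil + 4·y_stone = 42.
This yields shadow prices y_soil = 2, y_stone = 9.
Δz = y_soil·Δb = 2 × (-2) = -4, so new z* = 1416 − 4 = 1412.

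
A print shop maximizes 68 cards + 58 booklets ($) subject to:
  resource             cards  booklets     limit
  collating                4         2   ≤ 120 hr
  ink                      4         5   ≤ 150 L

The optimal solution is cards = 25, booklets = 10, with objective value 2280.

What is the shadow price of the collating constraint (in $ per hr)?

Check each constraint at x*: collating 120/120 (tight); ink 150/150 (tight).
Dual feasibility on the basic columns requires 4·y_collating + 4·y_ink = 68, 2·y_collating + 5·y_ink = 58.
Solving: y_collating = 9, y_ink = 8.
Shadow price of collating = 9.

9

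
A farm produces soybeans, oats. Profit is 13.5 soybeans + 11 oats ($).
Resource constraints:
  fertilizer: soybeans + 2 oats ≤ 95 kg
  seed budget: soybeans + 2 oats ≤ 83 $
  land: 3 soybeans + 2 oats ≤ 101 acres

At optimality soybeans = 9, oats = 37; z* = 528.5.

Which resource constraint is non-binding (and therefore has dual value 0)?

fertilizer: 83/95 (slack 12)
seed budget: 83/83 (binding)
land: 101/101 (binding)
By complementary slackness, a constraint with positive slack has shadow price 0 → fertilizer.

fertilizer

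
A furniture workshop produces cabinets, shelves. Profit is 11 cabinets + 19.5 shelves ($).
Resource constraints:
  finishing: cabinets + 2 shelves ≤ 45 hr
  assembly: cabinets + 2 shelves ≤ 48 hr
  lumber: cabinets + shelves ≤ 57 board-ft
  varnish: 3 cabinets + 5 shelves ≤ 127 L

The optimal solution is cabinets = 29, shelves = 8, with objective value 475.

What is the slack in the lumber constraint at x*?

lumber used = 1·29 + 1·8 = 37; slack = 57 − 37 = 20.

20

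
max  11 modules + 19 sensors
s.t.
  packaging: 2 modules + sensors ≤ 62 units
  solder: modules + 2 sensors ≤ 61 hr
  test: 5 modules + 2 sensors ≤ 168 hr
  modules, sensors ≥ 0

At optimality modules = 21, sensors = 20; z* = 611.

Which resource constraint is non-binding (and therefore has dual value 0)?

test

packaging: 62/62 (binding)
solder: 61/61 (binding)
test: 145/168 (slack 23)
By complementary slackness, a constraint with positive slack has shadow price 0 → test.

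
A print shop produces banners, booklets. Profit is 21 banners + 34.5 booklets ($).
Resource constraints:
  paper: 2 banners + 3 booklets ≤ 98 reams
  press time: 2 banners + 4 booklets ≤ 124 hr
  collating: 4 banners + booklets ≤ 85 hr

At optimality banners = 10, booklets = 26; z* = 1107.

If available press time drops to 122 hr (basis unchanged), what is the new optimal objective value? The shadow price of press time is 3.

1101

Δb = -2, so new z* = 1107 + (3)·(-2) = 1107 − 6 = 1101.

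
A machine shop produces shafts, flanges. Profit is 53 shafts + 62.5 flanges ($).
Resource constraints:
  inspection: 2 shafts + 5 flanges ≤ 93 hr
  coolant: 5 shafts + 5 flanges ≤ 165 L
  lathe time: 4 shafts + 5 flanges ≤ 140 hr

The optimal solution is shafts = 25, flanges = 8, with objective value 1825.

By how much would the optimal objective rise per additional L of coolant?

3

At the optimum: inspection uses 90 of 93 (slack = 3); coolant uses 165 of 165 (binding); lathe time uses 140 of 140 (binding).
Slack constraints have shadow price 0 (complementary slackness).
Dual feasibility on the basic columns requires 5·y_coolant + 4·y_lathe time = 53, 5·y_coolant + 5·y_lathe time = 62.5.
Solving: y_coolant = 3, y_lathe time = 9.5.
Shadow price of coolant = 3.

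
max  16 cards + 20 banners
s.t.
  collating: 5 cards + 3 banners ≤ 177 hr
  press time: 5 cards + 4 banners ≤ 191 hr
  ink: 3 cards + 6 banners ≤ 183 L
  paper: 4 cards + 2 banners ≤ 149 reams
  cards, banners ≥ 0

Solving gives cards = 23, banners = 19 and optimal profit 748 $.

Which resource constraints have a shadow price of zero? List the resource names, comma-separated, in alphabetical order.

collating, paper

collating: 172/177 (slack 5)
press time: 191/191 (binding)
ink: 183/183 (binding)
paper: 130/149 (slack 19)
By complementary slackness, a constraint with positive slack has shadow price 0 → collating, paper.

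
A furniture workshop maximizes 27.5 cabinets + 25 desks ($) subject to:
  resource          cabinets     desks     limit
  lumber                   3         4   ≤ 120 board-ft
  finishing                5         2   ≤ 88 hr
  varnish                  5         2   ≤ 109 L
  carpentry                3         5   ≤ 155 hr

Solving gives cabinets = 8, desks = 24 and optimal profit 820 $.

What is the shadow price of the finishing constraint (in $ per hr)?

Binding: lumber and finishing. Non-binding: varnish (21 unused), carpentry (11 unused).
Since varnish, carpentry are not tight, their duals are 0.
Dual feasibility on the basic columns requires 3·y_lumber + 5·y_finishing = 27.5, 4·y_lumber + 2·y_finishing = 25.
→ y_lumber = 5 and y_finishing = 2.5.
Shadow price of finishing = 2.5.

2.5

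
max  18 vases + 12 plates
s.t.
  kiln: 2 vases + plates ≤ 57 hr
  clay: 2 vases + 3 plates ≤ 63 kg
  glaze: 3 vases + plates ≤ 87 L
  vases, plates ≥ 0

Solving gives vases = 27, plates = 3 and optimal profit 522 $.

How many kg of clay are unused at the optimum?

clay used = 2·27 + 3·3 = 63; slack = 63 − 63 = 0.

0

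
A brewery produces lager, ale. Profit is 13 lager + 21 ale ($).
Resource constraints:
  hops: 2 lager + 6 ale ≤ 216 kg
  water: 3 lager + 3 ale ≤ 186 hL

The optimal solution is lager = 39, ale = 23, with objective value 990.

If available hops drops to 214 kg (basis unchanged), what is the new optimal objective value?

986

At the optimum: hops uses 216 of 216 (binding); water uses 186 of 186 (binding).
From A_Bᵀ y = c: 2·y_hops + 3·y_water = 13; 6·y_hops + 3·y_water = 21.
→ y_hops = 2 and y_water = 3.
Δz = y_hops·Δb = 2 × (-2) = -4, so new z* = 990 − 4 = 986.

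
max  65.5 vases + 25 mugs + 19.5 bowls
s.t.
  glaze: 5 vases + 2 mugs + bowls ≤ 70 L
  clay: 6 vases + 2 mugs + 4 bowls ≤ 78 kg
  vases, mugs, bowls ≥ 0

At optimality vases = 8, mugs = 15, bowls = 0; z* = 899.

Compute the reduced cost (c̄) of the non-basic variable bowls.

Both glaze and clay are binding at x*.
From A_Bᵀ y = c: 5·y_glaze + 6·y_clay = 65.5; 2·y_glaze + 2·y_clay = 25.
Solving: y_glaze = 9.5, y_clay = 3.
Reduced cost of bowls: c₃ − yᵀa₃ = 19.5 − (9.5·1 + 3·4) = 19.5 − 21.5 = -2.

-2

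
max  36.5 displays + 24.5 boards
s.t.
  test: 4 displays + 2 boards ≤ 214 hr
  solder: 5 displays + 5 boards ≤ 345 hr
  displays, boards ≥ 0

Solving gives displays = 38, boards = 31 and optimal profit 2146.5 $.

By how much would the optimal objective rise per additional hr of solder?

2.5

At the optimum: test uses 214 of 214 (binding); solder uses 345 of 345 (binding).
The binding rows give the dual system: 4·y_test + 5·y_solder = 36.5 and 2·y_test + 5·y_solder = 24.5.
→ y_test = 6 and y_solder = 2.5.
Shadow price of solder = 2.5.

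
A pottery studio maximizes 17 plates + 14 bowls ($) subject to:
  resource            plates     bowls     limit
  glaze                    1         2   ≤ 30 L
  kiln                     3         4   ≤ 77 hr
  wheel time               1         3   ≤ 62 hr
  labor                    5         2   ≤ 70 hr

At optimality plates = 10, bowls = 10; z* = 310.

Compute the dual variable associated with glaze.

4.5

Binding: glaze and labor. Non-binding: kiln (7 unused), wheel time (22 unused).
Slack constraints have shadow price 0 (complementary slackness).
The binding rows give the dual system: 1·y_glaze + 5·y_labor = 17 and 2·y_glaze + 2·y_labor = 14.
This yields shadow prices y_glaze = 4.5, y_labor = 2.5.
Shadow price of glaze = 4.5.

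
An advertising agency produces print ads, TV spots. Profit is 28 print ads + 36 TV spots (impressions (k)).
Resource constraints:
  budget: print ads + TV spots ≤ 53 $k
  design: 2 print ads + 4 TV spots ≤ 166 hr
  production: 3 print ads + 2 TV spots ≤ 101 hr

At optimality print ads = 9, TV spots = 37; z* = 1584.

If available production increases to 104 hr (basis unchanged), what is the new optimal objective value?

Binding: design and production. Non-binding: budget (7 unused).
Since budget is not tight, its dual is 0.
From A_Bᵀ y = c: 2·y_design + 3·y_production = 28; 4·y_design + 2·y_production = 36.
→ y_design = 6.5 and y_production = 5.
Δz = y_production·Δb = 5 × (3) = 15, so new z* = 1584 + 15 = 1599.

1599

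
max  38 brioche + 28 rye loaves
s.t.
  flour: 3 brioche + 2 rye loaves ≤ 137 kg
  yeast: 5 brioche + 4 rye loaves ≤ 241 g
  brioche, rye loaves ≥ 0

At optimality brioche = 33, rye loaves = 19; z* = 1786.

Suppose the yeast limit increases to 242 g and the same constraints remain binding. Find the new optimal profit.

1790

At the optimum: flour uses 137 of 137 (binding); yeast uses 241 of 241 (binding).
From A_Bᵀ y = c: 3·y_flour + 5·y_yeast = 38; 2·y_flour + 4·y_yeast = 28.
This yields shadow prices y_flour = 6, y_yeast = 4.
Δz = y_yeast·Δb = 4 × (1) = 4, so new z* = 1786 + 4 = 1790.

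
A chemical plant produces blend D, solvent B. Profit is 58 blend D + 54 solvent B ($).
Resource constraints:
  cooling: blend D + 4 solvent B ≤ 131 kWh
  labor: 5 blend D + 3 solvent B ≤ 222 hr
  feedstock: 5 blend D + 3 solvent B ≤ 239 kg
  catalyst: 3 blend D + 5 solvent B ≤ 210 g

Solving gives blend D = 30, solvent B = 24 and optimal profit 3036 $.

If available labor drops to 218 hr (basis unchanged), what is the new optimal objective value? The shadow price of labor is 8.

Δb = -4, so new z* = 3036 + (8)·(-4) = 3036 − 32 = 3004.

3004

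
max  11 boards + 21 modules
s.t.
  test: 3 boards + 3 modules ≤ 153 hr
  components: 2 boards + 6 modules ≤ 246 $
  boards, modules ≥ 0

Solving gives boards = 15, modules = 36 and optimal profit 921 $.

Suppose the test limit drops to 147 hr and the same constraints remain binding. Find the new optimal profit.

909

Both test and components are binding at x*.
Dual feasibility on the basic columns requires 3·y_test + 2·y_components = 11, 3·y_test + 6·y_components = 21.
Solving: y_test = 2, y_components = 2.5.
Δz = y_test·Δb = 2 × (-6) = -12, so new z* = 921 − 12 = 909.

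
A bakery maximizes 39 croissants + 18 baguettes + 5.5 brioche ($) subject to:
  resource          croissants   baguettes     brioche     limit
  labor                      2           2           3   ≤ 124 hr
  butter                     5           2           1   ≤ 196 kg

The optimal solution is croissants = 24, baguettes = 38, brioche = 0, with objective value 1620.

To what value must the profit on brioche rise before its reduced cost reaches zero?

13

Both labor and butter are binding at x*.
Dual feasibility on the basic columns requires 2·y_labor + 5·y_butter = 39, 2·y_labor + 2·y_butter = 18.
→ y_labor = 2 and y_butter = 7.
brioche enters the basis when its profit ≥ yᵀa₃ = 2·3 + 7·1 = 13.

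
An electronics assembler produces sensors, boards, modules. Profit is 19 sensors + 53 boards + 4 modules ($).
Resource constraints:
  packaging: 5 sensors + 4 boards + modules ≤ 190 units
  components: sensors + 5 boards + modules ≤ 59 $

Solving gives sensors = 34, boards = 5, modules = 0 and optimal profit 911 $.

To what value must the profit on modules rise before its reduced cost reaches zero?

At the optimum: packaging uses 190 of 190 (binding); components uses 59 of 59 (binding).
From A_Bᵀ y = c: 5·y_packaging + 1·y_components = 19; 4·y_packaging + 5·y_components = 53.
Solving: y_packaging = 2, y_components = 9.
modules enters the basis when its profit ≥ yᵀa₃ = 2·1 + 9·1 = 11.

11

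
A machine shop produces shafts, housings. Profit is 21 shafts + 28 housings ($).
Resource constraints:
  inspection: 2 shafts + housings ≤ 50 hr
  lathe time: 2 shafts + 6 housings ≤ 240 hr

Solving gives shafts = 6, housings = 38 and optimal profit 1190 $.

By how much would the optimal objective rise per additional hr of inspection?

7

Check each constraint at x*: inspection 50/50 (tight); lathe time 240/240 (tight).
From A_Bᵀ y = c: 2·y_inspection + 2·y_lathe time = 21; 1·y_inspection + 6·y_lathe time = 28.
→ y_inspection = 7 and y_lathe time = 3.5.
Shadow price of inspection = 7.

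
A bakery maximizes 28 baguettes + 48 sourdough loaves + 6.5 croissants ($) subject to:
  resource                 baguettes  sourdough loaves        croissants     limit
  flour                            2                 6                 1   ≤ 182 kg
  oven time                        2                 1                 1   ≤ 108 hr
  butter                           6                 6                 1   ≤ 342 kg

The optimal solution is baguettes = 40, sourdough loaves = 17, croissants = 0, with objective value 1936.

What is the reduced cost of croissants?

At the optimum: flour uses 182 of 182 (binding); oven time uses 97 of 108 (slack = 11); butter uses 342 of 342 (binding).
Slack constraints have shadow price 0 (complementary slackness).
Dual feasibility on the basic columns requires 2·y_flour + 6·y_butter = 28, 6·y_flour + 6·y_butter = 48.
Solving: y_flour = 5, y_butter = 3.
Reduced cost of croissants: c₃ − yᵀa₃ = 6.5 − (5·1 + 3·1) = 6.5 − 8 = -1.5.

-1.5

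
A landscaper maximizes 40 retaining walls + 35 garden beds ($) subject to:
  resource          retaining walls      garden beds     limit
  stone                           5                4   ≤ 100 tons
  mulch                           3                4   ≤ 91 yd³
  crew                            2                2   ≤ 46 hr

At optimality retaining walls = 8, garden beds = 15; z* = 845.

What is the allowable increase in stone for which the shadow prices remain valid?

Binding constraints: stone, crew. The basis is B = [[5,4],[2,2]] with det 2.
Per unit increase in stone, x* moves by d = (1, -1).
The basis stays optimal until garden beds reaches 0; allowable increase = 15 tons.

15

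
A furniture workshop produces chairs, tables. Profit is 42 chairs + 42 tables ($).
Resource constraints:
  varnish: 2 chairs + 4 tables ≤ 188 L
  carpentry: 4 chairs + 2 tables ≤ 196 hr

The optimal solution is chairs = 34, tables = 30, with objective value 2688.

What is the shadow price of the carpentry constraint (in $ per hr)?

7

At the optimum: varnish uses 188 of 188 (binding); carpentry uses 196 of 196 (binding).
The binding rows give the dual system: 2·y_varnish + 4·y_carpentry = 42 and 4·y_varnish + 2·y_carpentry = 42.
This yields shadow prices y_varnish = 7, y_carpentry = 7.
Shadow price of carpentry = 7.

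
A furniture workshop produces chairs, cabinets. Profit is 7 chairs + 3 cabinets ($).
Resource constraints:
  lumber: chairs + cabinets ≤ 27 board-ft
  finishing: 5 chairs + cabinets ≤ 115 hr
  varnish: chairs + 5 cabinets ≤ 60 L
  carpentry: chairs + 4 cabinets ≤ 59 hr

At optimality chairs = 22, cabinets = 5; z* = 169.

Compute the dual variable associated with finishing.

1

Check each constraint at x*: lumber 27/27 (tight); finishing 115/115 (tight); varnish 47/60 (slack 13); carpentry 42/59 (slack 17).
Since varnish, carpentry are not tight, their duals are 0.
From A_Bᵀ y = c: 1·y_lumber + 5·y_finishing = 7; 1·y_lumber + 1·y_finishing = 3.
Solving: y_lumber = 2, y_finishing = 1.
Shadow price of finishing = 1.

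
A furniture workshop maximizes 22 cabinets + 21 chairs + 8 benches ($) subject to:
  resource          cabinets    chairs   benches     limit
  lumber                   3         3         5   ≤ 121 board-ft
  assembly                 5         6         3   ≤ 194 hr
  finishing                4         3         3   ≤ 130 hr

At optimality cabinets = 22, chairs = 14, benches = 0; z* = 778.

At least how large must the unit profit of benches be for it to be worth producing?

Check each constraint at x*: lumber 108/121 (slack 13); assembly 194/194 (tight); finishing 130/130 (tight).
Slack constraints have shadow price 0 (complementary slackness).
Dual feasibility on the basic columns requires 5·y_assembly + 4·y_finishing = 22, 6·y_assembly + 3·y_finishing = 21.
This yields shadow prices y_assembly = 2, y_finishing = 3.
benches enters the basis when its profit ≥ yᵀa₃ = 2·3 + 3·3 = 15.

15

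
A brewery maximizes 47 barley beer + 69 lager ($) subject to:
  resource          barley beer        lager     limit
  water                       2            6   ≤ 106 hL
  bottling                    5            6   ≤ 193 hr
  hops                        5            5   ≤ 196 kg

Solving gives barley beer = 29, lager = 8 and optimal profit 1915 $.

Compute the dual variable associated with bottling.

8

Binding: water and bottling. Non-binding: hops (11 unused).
Slack constraints have shadow price 0 (complementary slackness).
The binding rows give the dual system: 2·y_water + 5·y_bottling = 47 and 6·y_water + 6·y_bottling = 69.
Solving: y_water = 3.5, y_bottling = 8.
Shadow price of bottling = 8.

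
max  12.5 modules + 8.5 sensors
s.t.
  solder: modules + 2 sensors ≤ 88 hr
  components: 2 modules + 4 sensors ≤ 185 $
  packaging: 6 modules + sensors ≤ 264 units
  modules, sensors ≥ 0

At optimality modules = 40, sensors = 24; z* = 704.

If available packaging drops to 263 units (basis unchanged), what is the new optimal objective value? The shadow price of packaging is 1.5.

Δb = -1, so new z* = 704 + (1.5)·(-1) = 704 − 1.5 = 702.5.

702.5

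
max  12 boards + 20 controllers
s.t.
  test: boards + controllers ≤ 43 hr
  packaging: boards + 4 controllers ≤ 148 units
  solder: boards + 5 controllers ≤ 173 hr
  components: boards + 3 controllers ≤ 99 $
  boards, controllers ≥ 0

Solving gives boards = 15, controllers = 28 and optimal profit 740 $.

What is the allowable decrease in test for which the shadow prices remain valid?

10

Binding constraints: test, components. The basis is B = [[1,1],[1,3]] with det 2.
Per unit decrease in test, x* moves by d = (-1.5, 0.5).
The basis stays optimal until boards reaches 0; allowable decrease = 10 hr.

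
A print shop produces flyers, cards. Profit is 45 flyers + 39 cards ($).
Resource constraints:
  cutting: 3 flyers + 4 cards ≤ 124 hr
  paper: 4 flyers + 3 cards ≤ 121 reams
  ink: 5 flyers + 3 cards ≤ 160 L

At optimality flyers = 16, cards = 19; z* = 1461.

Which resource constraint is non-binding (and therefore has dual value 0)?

cutting: 124/124 (binding)
paper: 121/121 (binding)
ink: 137/160 (slack 23)
By complementary slackness, a constraint with positive slack has shadow price 0 → ink.

ink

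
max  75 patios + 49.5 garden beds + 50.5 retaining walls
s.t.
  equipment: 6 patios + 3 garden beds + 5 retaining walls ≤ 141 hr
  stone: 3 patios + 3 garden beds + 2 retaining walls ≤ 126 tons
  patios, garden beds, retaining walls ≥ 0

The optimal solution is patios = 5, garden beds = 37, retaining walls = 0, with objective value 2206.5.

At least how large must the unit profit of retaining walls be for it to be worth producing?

58.5

Both equipment and stone are binding at x*.
Dual feasibility on the basic columns requires 6·y_equipment + 3·y_stone = 75, 3·y_equipment + 3·y_stone = 49.5.
→ y_equipment = 8.5 and y_stone = 8.
retaining walls enters the basis when its profit ≥ yᵀa₃ = 8.5·5 + 8·2 = 58.5.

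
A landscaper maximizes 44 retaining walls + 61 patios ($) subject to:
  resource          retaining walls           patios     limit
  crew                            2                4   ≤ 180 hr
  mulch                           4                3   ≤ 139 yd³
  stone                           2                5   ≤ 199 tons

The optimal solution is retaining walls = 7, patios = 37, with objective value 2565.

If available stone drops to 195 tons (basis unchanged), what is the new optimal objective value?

At the optimum: crew uses 162 of 180 (slack = 18); mulch uses 139 of 139 (binding); stone uses 199 of 199 (binding).
By complementary slackness, y = 0 for the non-binding constraint.
The binding rows give the dual system: 4·y_mulch + 2·y_stone = 44 and 3·y_mulch + 5·y_stone = 61.
→ y_mulch = 7 and y_stone = 8.
Δz = y_stone·Δb = 8 × (-4) = -32, so new z* = 2565 − 32 = 2533.

2533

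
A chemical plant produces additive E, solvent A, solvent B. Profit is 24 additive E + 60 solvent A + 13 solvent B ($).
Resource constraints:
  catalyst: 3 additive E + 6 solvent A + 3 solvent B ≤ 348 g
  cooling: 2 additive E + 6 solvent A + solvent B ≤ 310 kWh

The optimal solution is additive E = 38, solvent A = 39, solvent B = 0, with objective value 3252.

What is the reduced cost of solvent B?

-5

Check each constraint at x*: catalyst 348/348 (tight); cooling 310/310 (tight).
Dual feasibility on the basic columns requires 3·y_catalyst + 2·y_cooling = 24, 6·y_catalyst + 6·y_cooling = 60.
→ y_catalyst = 4 and y_cooling = 6.
Reduced cost of solvent B: c₃ − yᵀa₃ = 13 − (4·3 + 6·1) = 13 − 18 = -5.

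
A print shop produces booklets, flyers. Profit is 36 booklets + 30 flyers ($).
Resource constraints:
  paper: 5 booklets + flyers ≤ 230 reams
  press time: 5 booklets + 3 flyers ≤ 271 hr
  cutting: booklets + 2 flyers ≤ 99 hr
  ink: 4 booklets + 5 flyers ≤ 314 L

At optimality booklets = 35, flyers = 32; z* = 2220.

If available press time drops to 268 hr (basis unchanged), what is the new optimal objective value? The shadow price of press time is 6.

2202

Δb = -3, so new z* = 2220 + (6)·(-3) = 2220 − 18 = 2202.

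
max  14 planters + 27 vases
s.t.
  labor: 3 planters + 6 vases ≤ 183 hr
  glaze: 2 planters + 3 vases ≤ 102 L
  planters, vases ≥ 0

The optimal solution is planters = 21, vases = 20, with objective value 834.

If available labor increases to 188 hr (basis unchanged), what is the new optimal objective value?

Both labor and glaze are binding at x*.
From A_Bᵀ y = c: 3·y_labor + 2·y_glaze = 14; 6·y_labor + 3·y_glaze = 27.
This yields shadow prices y_labor = 4, y_glaze = 1.
Δz = y_labor·Δb = 4 × (5) = 20, so new z* = 834 + 20 = 854.

854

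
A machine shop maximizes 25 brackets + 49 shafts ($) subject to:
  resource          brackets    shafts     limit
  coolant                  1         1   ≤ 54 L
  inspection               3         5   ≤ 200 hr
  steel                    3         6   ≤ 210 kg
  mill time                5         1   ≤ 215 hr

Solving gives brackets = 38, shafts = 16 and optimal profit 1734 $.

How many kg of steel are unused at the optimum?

0

steel used = 3·38 + 6·16 = 210; slack = 210 − 210 = 0.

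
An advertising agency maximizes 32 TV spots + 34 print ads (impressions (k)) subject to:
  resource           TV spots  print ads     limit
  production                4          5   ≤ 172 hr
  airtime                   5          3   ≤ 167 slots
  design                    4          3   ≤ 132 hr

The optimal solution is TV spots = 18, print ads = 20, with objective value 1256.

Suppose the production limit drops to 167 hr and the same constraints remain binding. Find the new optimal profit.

1231

Binding: production and design. Non-binding: airtime (17 unused).
By complementary slackness, y = 0 for the non-binding constraint.
From A_Bᵀ y = c: 4·y_production + 4·y_design = 32; 5·y_production + 3·y_design = 34.
→ y_production = 5 and y_design = 3.
Δz = y_production·Δb = 5 × (-5) = -25, so new z* = 1256 − 25 = 1231.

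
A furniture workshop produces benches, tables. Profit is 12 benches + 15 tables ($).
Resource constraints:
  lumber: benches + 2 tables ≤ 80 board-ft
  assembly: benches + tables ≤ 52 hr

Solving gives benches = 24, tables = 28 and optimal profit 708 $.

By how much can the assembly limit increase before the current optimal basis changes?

Binding constraints: lumber, assembly. The basis is B = [[1,2],[1,1]] with det -1.
Per unit increase in assembly, x* moves by d = (2, -1).
The basis stays optimal until tables reaches 0; allowable increase = 28 hr.

28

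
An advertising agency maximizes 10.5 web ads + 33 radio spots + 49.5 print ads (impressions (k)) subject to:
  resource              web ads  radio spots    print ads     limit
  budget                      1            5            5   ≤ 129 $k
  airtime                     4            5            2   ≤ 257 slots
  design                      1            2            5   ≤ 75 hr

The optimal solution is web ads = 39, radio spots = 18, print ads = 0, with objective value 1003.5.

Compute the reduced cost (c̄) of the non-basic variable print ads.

At the optimum: budget uses 129 of 129 (binding); airtime uses 246 of 257 (slack = 11); design uses 75 of 75 (binding).
By complementary slackness, y = 0 for the non-binding constraint.
Dual feasibility on the basic columns requires 1·y_budget + 1·y_design = 10.5, 5·y_budget + 2·y_design = 33.
This yields shadow prices y_budget = 4, y_design = 6.5.
Reduced cost of print ads: c₃ − yᵀa₃ = 49.5 − (4·5 + 6.5·5) = 49.5 − 52.5 = -3.

-3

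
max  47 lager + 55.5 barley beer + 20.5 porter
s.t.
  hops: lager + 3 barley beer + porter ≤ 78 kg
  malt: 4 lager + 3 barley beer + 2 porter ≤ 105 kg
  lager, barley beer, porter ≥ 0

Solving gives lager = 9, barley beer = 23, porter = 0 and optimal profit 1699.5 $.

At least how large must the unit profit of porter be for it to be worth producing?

28

At the optimum: hops uses 78 of 78 (binding); malt uses 105 of 105 (binding).
From A_Bᵀ y = c: 1·y_hops + 4·y_malt = 47; 3·y_hops + 3·y_malt = 55.5.
This yields shadow prices y_hops = 9, y_malt = 9.5.
porter enters the basis when its profit ≥ yᵀa₃ = 9·1 + 9.5·2 = 28.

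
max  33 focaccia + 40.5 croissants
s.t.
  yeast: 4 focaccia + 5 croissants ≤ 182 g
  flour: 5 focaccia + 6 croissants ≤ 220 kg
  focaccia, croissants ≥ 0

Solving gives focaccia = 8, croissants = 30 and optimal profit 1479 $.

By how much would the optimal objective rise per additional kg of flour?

Check each constraint at x*: yeast 182/182 (tight); flour 220/220 (tight).
Dual feasibility on the basic columns requires 4·y_yeast + 5·y_flour = 33, 5·y_yeast + 6·y_flour = 40.5.
This yields shadow prices y_yeast = 4.5, y_flour = 3.
Shadow price of flour = 3.

3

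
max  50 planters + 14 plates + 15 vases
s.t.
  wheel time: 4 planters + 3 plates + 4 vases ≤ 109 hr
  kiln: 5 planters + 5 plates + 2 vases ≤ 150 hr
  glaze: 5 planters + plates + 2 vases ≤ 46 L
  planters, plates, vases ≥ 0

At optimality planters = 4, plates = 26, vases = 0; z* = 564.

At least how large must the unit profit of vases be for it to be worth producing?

Binding: kiln and glaze. Non-binding: wheel time (15 unused).
By complementary slackness, y = 0 for the non-binding constraint.
From A_Bᵀ y = c: 5·y_kiln + 5·y_glaze = 50; 5·y_kiln + 1·y_glaze = 14.
Solving: y_kiln = 1, y_glaze = 9.
vases enters the basis when its profit ≥ yᵀa₃ = 1·2 + 9·2 = 20.

20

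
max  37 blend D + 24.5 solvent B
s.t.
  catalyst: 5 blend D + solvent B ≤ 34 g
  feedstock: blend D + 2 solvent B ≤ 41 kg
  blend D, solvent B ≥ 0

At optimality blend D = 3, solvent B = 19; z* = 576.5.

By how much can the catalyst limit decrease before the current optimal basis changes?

Binding constraints: catalyst, feedstock. The basis is B = [[5,1],[1,2]] with det 9.
Per unit decrease in catalyst, x* moves by d = (-0.2222, 0.1111).
The basis stays optimal until blend D reaches 0; allowable decrease = 13.5 g.

13.5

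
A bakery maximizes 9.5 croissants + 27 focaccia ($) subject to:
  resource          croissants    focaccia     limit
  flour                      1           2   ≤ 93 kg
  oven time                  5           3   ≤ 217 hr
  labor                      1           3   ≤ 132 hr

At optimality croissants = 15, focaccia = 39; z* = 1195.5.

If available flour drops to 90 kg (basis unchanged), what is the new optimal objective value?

1191

At the optimum: flour uses 93 of 93 (binding); oven time uses 192 of 217 (slack = 25); labor uses 132 of 132 (binding).
Since oven time is not tight, its dual is 0.
Dual feasibility on the basic columns requires 1·y_flour + 1·y_labor = 9.5, 2·y_flour + 3·y_labor = 27.
→ y_flour = 1.5 and y_labor = 8.
Δz = y_flour·Δb = 1.5 × (-3) = -4.5, so new z* = 1195.5 − 4.5 = 1191.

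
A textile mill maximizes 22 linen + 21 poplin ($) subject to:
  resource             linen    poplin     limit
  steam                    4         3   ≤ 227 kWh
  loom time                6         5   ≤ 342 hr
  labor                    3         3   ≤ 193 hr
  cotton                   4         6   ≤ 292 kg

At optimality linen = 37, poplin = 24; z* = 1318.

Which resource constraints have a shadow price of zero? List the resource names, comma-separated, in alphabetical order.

steam: 220/227 (slack 7)
loom time: 342/342 (binding)
labor: 183/193 (slack 10)
cotton: 292/292 (binding)
By complementary slackness, a constraint with positive slack has shadow price 0 → labor, steam.

labor, steam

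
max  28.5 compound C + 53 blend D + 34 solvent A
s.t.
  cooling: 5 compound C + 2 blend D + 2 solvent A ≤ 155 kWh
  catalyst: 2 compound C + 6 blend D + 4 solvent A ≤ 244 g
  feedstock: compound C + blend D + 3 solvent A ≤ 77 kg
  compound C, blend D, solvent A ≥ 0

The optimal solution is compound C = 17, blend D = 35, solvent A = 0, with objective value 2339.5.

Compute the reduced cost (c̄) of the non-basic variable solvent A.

Binding: cooling and catalyst. Non-binding: feedstock (25 unused).
Slack constraints have shadow price 0 (complementary slackness).
From A_Bᵀ y = c: 5·y_cooling + 2·y_catalyst = 28.5; 2·y_cooling + 6·y_catalyst = 53.
→ y_cooling = 2.5 and y_catalyst = 8.
Reduced cost of solvent A: c₃ − yᵀa₃ = 34 − (2.5·2 + 8·4) = 34 − 37 = -3.

-3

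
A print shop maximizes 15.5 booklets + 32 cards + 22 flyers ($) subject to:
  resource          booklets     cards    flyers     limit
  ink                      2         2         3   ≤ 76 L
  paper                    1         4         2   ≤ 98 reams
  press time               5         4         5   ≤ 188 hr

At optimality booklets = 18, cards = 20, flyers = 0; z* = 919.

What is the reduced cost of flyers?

-4

Check each constraint at x*: ink 76/76 (tight); paper 98/98 (tight); press time 170/188 (slack 18).
Slack constraints have shadow price 0 (complementary slackness).
Dual feasibility on the basic columns requires 2·y_ink + 1·y_paper = 15.5, 2·y_ink + 4·y_paper = 32.
This yields shadow prices y_ink = 5, y_paper = 5.5.
Reduced cost of flyers: c₃ − yᵀa₃ = 22 − (5·3 + 5.5·2) = 22 − 26 = -4.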